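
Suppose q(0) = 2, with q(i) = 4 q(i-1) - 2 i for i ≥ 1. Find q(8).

72824

q(1) = 4*2 - 2 = 6
q(2) = 4*6 - 4 = 20
q(3) = 4*20 - 6 = 74
q(4) = 4*74 - 8 = 288
q(5) = 4*288 - 10 = 1142
q(6) = 4*1142 - 12 = 4556
q(7) = 4*4556 - 14 = 18210
q(8) = 4*18210 - 16 = 72824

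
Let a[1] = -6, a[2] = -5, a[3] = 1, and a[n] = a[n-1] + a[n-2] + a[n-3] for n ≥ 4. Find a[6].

a[4] = 1 + (-5) + (-6) = -10
a[5] = (-10) + 1 + (-5) = -14
a[6] = (-14) + (-10) + 1 = -23

-23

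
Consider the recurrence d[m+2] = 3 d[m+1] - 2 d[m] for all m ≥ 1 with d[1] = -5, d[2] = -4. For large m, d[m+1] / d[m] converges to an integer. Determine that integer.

2

The characteristic equation is r^2 - 3r + 2 = 0, which factors as (r - 2)(r - 1) = 0.
So the roots are 2 and 1. Since |2| > |1| and the coefficient of 2^m is non-zero, the ratio tends to 2.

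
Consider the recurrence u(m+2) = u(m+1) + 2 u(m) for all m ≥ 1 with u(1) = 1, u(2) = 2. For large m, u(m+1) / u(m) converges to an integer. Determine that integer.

2

The characteristic equation is r^2 - r - 2 = 0, which factors as (r - 2)(r + 1) = 0.
So the roots are 2 and -1. Since |2| > |-1| and the coefficient of 2^m is non-zero, the ratio tends to 2.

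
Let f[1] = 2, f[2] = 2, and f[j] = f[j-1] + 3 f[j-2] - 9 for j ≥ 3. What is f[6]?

-37

f[3] = 2 + 3·2 - 9 = -1
f[4] = (-1) + 3·2 - 9 = -4
f[5] = (-4) + 3·(-1) - 9 = -16
f[6] = (-16) + 3·(-4) - 9 = -37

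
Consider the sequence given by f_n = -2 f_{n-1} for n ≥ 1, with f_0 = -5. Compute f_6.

-320

f_1 = -2(-5) = 10
f_2 = -2(10) = -20
f_3 = -2(-20) = 40
f_4 = -2(40) = -80
f_5 = -2(-80) = 160
f_6 = -2(160) = -320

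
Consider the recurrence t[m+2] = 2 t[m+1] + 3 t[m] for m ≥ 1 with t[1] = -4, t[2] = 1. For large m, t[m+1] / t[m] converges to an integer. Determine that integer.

The characteristic equation is r^2 - 2r - 3 = 0, which factors as (r - 3)(r + 1) = 0.
So the roots are 3 and -1. Since |3| > |-1| and the coefficient of 3^m is non-zero, the ratio tends to 3.

3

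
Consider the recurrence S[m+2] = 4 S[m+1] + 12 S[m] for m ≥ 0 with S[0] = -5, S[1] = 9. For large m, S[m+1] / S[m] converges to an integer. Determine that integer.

6

The characteristic equation is r^2 - 4r - 12 = 0, which factors as (r - 6)(r + 2) = 0.
So the roots are 6 and -2. Since |6| > |-2| and the coefficient of 6^m is non-zero, the ratio tends to 6.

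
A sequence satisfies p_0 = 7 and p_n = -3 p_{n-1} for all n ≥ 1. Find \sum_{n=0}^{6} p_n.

3829

p_1 = -3*7 = -21
p_2 = -3*(-21) = 63
p_3 = -3*63 = -189
p_4 = -3*(-189) = 567
p_5 = -3*567 = -1701
p_6 = -3*(-1701) = 5103
Sum = 7 + (-21) + 63 + (-189) + 567 + (-1701) + 5103 = 3829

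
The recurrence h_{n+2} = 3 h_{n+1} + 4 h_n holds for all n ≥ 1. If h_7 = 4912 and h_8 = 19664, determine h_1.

Rearranging, h_{n-2} = (h_n - 3 h_{n-1}) / 4.
h_6 = (19664 - 3·4912) / 4 = 4928/4 = 1232
h_5 = (4912 - 3·1232) / 4 = 1216/4 = 304
h_4 = (1232 - 3·304) / 4 = 320/4 = 80
h_3 = (304 - 3·80) / 4 = 64/4 = 16
h_2 = (80 - 3·16) / 4 = 32/4 = 8
h_1 = (16 - 3·8) / 4 = -8/4 = -2

-2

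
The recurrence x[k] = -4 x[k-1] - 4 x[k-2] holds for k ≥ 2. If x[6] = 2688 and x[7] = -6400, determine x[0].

-6

Rearranging, x[k-2] = (x[k] + 4 x[k-1]) / -4.
x[5] = (-6400 + 4·2688) / -4 = 4352/-4 = -1088
x[4] = (2688 + 4·(-1088)) / -4 = -1664/-4 = 416
x[3] = (-1088 + 4·416) / -4 = 576/-4 = -144
x[2] = (416 + 4·(-144)) / -4 = -160/-4 = 40
x[1] = (-144 + 4·40) / -4 = 16/-4 = -4
x[0] = (40 + 4·(-4)) / -4 = 24/-4 = -6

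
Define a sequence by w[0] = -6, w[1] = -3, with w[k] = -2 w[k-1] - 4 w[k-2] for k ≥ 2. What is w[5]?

w[2] = -2·(-3) - 4·(-6) = 30
w[3] = -2·30 - 4·(-3) = -48
w[4] = -2·(-48) - 4·30 = -24
w[5] = -2·(-24) - 4·(-48) = 240

240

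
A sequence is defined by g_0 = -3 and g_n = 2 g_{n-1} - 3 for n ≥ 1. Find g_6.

-381

g_1 = 2·(-3) - 3 = -9
g_2 = 2·(-9) - 3 = -21
g_3 = 2·(-21) - 3 = -45
g_4 = 2·(-45) - 3 = -93
g_5 = 2·(-93) - 3 = -189
g_6 = 2·(-189) - 3 = -381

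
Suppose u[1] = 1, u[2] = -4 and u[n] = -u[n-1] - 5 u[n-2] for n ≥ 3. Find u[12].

-4569

u[3] = -(-4) - 5(1) = -1
u[4] = -(-1) - 5(-4) = 21
u[5] = -21 - 5(-1) = -16
u[6] = -(-16) - 5(21) = -89
u[7] = -(-89) - 5(-16) = 169
u[8] = -169 - 5(-89) = 276
u[9] = -276 - 5(169) = -1121
u[10] = -(-1121) - 5(276) = -259
u[11] = -(-259) - 5(-1121) = 5864
u[12] = -5864 - 5(-259) = -4569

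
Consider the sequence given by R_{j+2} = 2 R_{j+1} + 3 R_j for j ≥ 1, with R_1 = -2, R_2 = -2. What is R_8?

-2186

R_3 = 2·(-2) + 3·(-2) = -10
R_4 = 2·(-10) + 3·(-2) = -26
R_5 = 2·(-26) + 3·(-10) = -82
R_6 = 2·(-82) + 3·(-26) = -242
R_7 = 2·(-242) + 3·(-82) = -730
R_8 = 2·(-730) + 3·(-242) = -2186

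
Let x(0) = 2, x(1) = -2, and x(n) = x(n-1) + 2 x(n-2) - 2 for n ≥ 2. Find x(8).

-168

x(2) = (-2) + 2*2 - 2 = 0
x(3) = 0 + 2*(-2) - 2 = -6
x(4) = (-6) + 2*0 - 2 = -8
x(5) = (-8) + 2*(-6) - 2 = -22
x(6) = (-22) + 2*(-8) - 2 = -40
x(7) = (-40) + 2*(-22) - 2 = -86
x(8) = (-86) + 2*(-40) - 2 = -168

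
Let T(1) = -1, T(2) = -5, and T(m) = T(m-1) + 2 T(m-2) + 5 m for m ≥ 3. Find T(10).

T(3) = (-5) + 2(-1) + 15 = 8
T(4) = 8 + 2(-5) + 20 = 18
T(5) = 18 + 2(8) + 25 = 59
T(6) = 59 + 2(18) + 30 = 125
T(7) = 125 + 2(59) + 35 = 278
T(8) = 278 + 2(125) + 40 = 568
T(9) = 568 + 2(278) + 45 = 1169
T(10) = 1169 + 2(568) + 50 = 2355

2355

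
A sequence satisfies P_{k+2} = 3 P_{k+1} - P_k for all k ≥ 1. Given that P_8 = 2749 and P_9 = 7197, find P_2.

Rearranging, P_{k-2} = -(P_k - 3 P_{k-1}).
P_7 = -(7197 - 3(2749)) = 1050
P_6 = -(2749 - 3(1050)) = 401
P_5 = -(1050 - 3(401)) = 153
P_4 = -(401 - 3(153)) = 58
P_3 = -(153 - 3(58)) = 21
P_2 = -(58 - 3(21)) = 5

5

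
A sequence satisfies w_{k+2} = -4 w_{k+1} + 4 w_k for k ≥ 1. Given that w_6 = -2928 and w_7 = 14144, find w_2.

-3

Rearranging, w_{k-2} = (w_k + 4 w_{k-1}) / 4.
w_5 = (14144 + 4·(-2928)) / 4 = 2432/4 = 608
w_4 = (-2928 + 4·608) / 4 = -496/4 = -124
w_3 = (608 + 4·(-124)) / 4 = 112/4 = 28
w_2 = (-124 + 4·28) / 4 = -12/4 = -3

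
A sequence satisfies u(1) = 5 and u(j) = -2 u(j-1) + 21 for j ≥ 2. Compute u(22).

4194311

The fixed point is 21/(1 + 2) = 7, so u(j) - 7 = -2(u(j-1) - 7).
Hence u(j) = -2·(-2)^{j-1} + 7.
u(22) = -2·(-2)^{21} + 7 = -2·-2097152 + 7 = 4194311.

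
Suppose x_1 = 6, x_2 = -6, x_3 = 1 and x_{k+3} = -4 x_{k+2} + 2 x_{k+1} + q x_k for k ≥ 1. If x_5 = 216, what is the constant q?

-5

x_4 = -16 + 6q
x_5 = 66 - 30q
So 66 - 30q = 216, giving q = -5.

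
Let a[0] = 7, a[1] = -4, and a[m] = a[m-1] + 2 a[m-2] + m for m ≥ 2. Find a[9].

1012

a[2] = (-4) + 2·7 + 2 = 12
a[3] = 12 + 2·(-4) + 3 = 7
a[4] = 7 + 2·12 + 4 = 35
a[5] = 35 + 2·7 + 5 = 54
a[6] = 54 + 2·35 + 6 = 130
a[7] = 130 + 2·54 + 7 = 245
a[8] = 245 + 2·130 + 8 = 513
a[9] = 513 + 2·245 + 9 = 1012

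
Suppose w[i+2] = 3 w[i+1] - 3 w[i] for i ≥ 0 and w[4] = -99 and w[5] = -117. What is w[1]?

Rearranging, w[i-2] = (w[i] - 3 w[i-1]) / -3.
w[3] = (-117 - 3*(-99)) / -3 = 180/-3 = -60
w[2] = (-99 - 3*(-60)) / -3 = 81/-3 = -27
w[1] = (-60 - 3*(-27)) / -3 = 21/-3 = -7

-7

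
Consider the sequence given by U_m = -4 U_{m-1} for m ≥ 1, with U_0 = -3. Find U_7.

U_1 = -4(-3) = 12
U_2 = -4(12) = -48
U_3 = -4(-48) = 192
U_4 = -4(192) = -768
U_5 = -4(-768) = 3072
U_6 = -4(3072) = -12288
U_7 = -4(-12288) = 49152

49152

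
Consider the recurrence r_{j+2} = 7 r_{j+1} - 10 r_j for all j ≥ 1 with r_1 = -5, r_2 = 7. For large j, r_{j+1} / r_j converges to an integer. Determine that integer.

The characteristic equation is r^2 - 7r + 10 = 0, which factors as (r - 5)(r - 2) = 0.
So the roots are 5 and 2. Since |5| > |2| and the coefficient of 5^j is non-zero, the ratio tends to 5.

5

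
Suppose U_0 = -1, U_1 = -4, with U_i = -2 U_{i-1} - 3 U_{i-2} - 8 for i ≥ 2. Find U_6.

-17

U_2 = -2·(-4) - 3·(-1) - 8 = 3
U_3 = -2·3 - 3·(-4) - 8 = -2
U_4 = -2·(-2) - 3·3 - 8 = -13
U_5 = -2·(-13) - 3·(-2) - 8 = 24
U_6 = -2·24 - 3·(-13) - 8 = -17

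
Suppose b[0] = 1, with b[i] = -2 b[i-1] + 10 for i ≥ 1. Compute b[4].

-34

b[1] = -2*1 + 10 = 8
b[2] = -2*8 + 10 = -6
b[3] = -2*(-6) + 10 = 22
b[4] = -2*22 + 10 = -34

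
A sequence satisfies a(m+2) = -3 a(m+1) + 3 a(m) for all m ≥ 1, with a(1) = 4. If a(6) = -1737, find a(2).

Let a(2) = x.
a(3) = 12 - 3x
a(4) = -36 + 12x
a(5) = 144 - 45x
a(6) = -540 + 171x
So -540 + 171x = -1737, giving x = -7.

-7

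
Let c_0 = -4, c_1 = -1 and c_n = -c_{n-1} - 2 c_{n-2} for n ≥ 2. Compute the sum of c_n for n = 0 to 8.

c_2 = -(-1) - 2·(-4) = 9
c_3 = -9 - 2·(-1) = -7
c_4 = -(-7) - 2·9 = -11
c_5 = -(-11) - 2·(-7) = 25
c_6 = -25 - 2·(-11) = -3
c_7 = -(-3) - 2·25 = -47
c_8 = -(-47) - 2·(-3) = 53
Sum = (-4) + (-1) + 9 + (-7) + (-11) + 25 + (-3) + (-47) + 53 = 14

14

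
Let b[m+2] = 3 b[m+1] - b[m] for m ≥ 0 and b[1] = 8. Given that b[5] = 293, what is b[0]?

Let b[0] = x.
b[2] = 24 - x
b[3] = 64 - 3x
b[4] = 168 - 8x
b[5] = 440 - 21x
So 440 - 21x = 293, giving x = 7.

7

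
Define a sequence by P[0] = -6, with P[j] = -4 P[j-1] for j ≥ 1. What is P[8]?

-393216

P[1] = -4(-6) = 24
P[2] = -4(24) = -96
P[3] = -4(-96) = 384
P[4] = -4(384) = -1536
P[5] = -4(-1536) = 6144
P[6] = -4(6144) = -24576
P[7] = -4(-24576) = 98304
P[8] = -4(98304) = -393216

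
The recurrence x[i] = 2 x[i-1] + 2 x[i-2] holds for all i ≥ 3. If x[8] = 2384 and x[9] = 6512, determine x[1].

Rearranging, x[i-2] = (x[i] - 2 x[i-1]) / 2.
x[7] = (6512 - 2·2384) / 2 = 1744/2 = 872
x[6] = (2384 - 2·872) / 2 = 640/2 = 320
x[5] = (872 - 2·320) / 2 = 232/2 = 116
x[4] = (320 - 2·116) / 2 = 88/2 = 44
x[3] = (116 - 2·44) / 2 = 28/2 = 14
x[2] = (44 - 2·14) / 2 = 16/2 = 8
x[1] = (14 - 2·8) / 2 = -2/2 = -1

-1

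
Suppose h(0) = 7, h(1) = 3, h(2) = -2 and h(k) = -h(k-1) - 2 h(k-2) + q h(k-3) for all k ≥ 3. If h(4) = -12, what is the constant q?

5

h(3) = -4 + 7q
h(4) = 8 - 4q
So 8 - 4q = -12, giving q = 5.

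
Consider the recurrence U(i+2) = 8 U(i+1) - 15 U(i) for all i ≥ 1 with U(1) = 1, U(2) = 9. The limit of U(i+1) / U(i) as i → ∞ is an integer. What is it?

The characteristic equation is r^2 - 8r + 15 = 0, which factors as (r - 5)(r - 3) = 0.
So the roots are 5 and 3. Since |5| > |3| and the coefficient of 5^i is non-zero, the ratio tends to 5.

5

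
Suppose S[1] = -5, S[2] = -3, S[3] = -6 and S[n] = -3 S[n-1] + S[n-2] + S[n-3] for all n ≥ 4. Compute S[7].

S[4] = -3*(-6) + (-3) + (-5) = 10
S[5] = -3*10 + (-6) + (-3) = -39
S[6] = -3*(-39) + 10 + (-6) = 121
S[7] = -3*121 + (-39) + 10 = -392

-392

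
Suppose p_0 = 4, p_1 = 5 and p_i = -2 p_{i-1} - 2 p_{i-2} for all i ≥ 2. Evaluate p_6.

72

p_2 = -2*5 - 2*4 = -18
p_3 = -2*(-18) - 2*5 = 26
p_4 = -2*26 - 2*(-18) = -16
p_5 = -2*(-16) - 2*26 = -20
p_6 = -2*(-20) - 2*(-16) = 72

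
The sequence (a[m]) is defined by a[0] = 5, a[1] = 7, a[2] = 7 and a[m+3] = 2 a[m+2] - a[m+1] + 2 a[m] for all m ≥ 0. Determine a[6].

a[3] = 2(7) - 7 + 2(5) = 17
a[4] = 2(17) - 7 + 2(7) = 41
a[5] = 2(41) - 17 + 2(7) = 79
a[6] = 2(79) - 41 + 2(17) = 151

151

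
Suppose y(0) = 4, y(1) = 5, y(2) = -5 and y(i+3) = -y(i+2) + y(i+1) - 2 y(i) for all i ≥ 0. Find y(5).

y(3) = -(-5) + 5 - 2·4 = 2
y(4) = -2 + (-5) - 2·5 = -17
y(5) = -(-17) + 2 - 2·(-5) = 29

29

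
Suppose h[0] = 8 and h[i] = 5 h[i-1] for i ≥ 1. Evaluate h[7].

625000

h[1] = 5*8 = 40
h[2] = 5*40 = 200
h[3] = 5*200 = 1000
h[4] = 5*1000 = 5000
h[5] = 5*5000 = 25000
h[6] = 5*25000 = 125000
h[7] = 5*125000 = 625000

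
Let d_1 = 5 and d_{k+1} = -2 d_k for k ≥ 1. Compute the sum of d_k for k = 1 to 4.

d_2 = -2·5 = -10
d_3 = -2·(-10) = 20
d_4 = -2·20 = -40
Sum = 5 + (-10) + 20 + (-40) = -25

-25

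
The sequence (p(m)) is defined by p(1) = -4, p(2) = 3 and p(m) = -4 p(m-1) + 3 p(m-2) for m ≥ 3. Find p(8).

49281

p(3) = -4(3) + 3(-4) = -24
p(4) = -4(-24) + 3(3) = 105
p(5) = -4(105) + 3(-24) = -492
p(6) = -4(-492) + 3(105) = 2283
p(7) = -4(2283) + 3(-492) = -10608
p(8) = -4(-10608) + 3(2283) = 49281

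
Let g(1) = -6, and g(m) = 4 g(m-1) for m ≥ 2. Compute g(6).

-6144

g(2) = 4·(-6) = -24
g(3) = 4·(-24) = -96
g(4) = 4·(-96) = -384
g(5) = 4·(-384) = -1536
g(6) = 4·(-1536) = -6144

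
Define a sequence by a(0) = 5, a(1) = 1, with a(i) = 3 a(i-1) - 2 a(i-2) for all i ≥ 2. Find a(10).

-4087

a(2) = 3*1 - 2*5 = -7
a(3) = 3*(-7) - 2*1 = -23
a(4) = 3*(-23) - 2*(-7) = -55
a(5) = 3*(-55) - 2*(-23) = -119
a(6) = 3*(-119) - 2*(-55) = -247
a(7) = 3*(-247) - 2*(-119) = -503
a(8) = 3*(-503) - 2*(-247) = -1015
a(9) = 3*(-1015) - 2*(-503) = -2039
a(10) = 3*(-2039) - 2*(-1015) = -4087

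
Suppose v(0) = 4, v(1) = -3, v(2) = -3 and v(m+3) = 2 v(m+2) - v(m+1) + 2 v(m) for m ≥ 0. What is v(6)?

v(3) = 2(-3) - (-3) + 2(4) = 5
v(4) = 2(5) - (-3) + 2(-3) = 7
v(5) = 2(7) - 5 + 2(-3) = 3
v(6) = 2(3) - 7 + 2(5) = 9

9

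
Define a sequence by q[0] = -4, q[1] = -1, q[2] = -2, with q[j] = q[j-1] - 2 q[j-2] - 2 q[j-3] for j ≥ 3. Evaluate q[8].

q[3] = (-2) - 2*(-1) - 2*(-4) = 8
q[4] = 8 - 2*(-2) - 2*(-1) = 14
q[5] = 14 - 2*8 - 2*(-2) = 2
q[6] = 2 - 2*14 - 2*8 = -42
q[7] = (-42) - 2*2 - 2*14 = -74
q[8] = (-74) - 2*(-42) - 2*2 = 6

6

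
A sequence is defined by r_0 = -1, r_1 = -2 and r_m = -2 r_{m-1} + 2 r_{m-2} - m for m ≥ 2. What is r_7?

-269

r_2 = -2*(-2) + 2*(-1) - 2 = 0
r_3 = -2*0 + 2*(-2) - 3 = -7
r_4 = -2*(-7) + 2*0 - 4 = 10
r_5 = -2*10 + 2*(-7) - 5 = -39
r_6 = -2*(-39) + 2*10 - 6 = 92
r_7 = -2*92 + 2*(-39) - 7 = -269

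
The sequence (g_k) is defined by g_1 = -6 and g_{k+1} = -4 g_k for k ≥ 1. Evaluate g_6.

6144

g_2 = -4(-6) = 24
g_3 = -4(24) = -96
g_4 = -4(-96) = 384
g_5 = -4(384) = -1536
g_6 = -4(-1536) = 6144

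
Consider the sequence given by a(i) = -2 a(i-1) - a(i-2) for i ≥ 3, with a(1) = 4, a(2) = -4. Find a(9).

a(3) = -2*(-4) - 4 = 4
a(4) = -2*4 - (-4) = -4
a(5) = -2*(-4) - 4 = 4
a(6) = -2*4 - (-4) = -4
a(7) = -2*(-4) - 4 = 4
a(8) = -2*4 - (-4) = -4
a(9) = -2*(-4) - 4 = 4

4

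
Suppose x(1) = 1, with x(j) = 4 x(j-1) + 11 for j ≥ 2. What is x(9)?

x(2) = 4*1 + 11 = 15
x(3) = 4*15 + 11 = 71
x(4) = 4*71 + 11 = 295
x(5) = 4*295 + 11 = 1191
x(6) = 4*1191 + 11 = 4775
x(7) = 4*4775 + 11 = 19111
x(8) = 4*19111 + 11 = 76455
x(9) = 4*76455 + 11 = 305831

305831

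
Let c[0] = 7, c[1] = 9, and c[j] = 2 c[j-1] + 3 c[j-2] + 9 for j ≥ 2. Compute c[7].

c[2] = 2·9 + 3·7 + 9 = 48
c[3] = 2·48 + 3·9 + 9 = 132
c[4] = 2·132 + 3·48 + 9 = 417
c[5] = 2·417 + 3·132 + 9 = 1239
c[6] = 2·1239 + 3·417 + 9 = 3738
c[7] = 2·3738 + 3·1239 + 9 = 11202

11202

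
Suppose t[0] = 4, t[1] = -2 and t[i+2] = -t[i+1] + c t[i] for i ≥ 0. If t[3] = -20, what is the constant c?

t[2] = 2 + 4c
t[3] = -2 - 6c
So -2 - 6c = -20, giving c = 3.

3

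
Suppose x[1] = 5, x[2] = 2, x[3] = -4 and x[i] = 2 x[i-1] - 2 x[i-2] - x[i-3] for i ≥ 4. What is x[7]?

x[4] = 2*(-4) - 2*2 - 5 = -17
x[5] = 2*(-17) - 2*(-4) - 2 = -28
x[6] = 2*(-28) - 2*(-17) - (-4) = -18
x[7] = 2*(-18) - 2*(-28) - (-17) = 37

37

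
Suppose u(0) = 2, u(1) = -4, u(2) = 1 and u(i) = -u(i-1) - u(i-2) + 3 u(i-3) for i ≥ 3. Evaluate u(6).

u(3) = -1 - (-4) + 3(2) = 9
u(4) = -9 - 1 + 3(-4) = -22
u(5) = -(-22) - 9 + 3(1) = 16
u(6) = -16 - (-22) + 3(9) = 33

33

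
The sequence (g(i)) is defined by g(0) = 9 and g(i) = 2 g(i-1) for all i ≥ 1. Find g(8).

2304

g(1) = 2·9 = 18
g(2) = 2·18 = 36
g(3) = 2·36 = 72
g(4) = 2·72 = 144
g(5) = 2·144 = 288
g(6) = 2·288 = 576
g(7) = 2·576 = 1152
g(8) = 2·1152 = 2304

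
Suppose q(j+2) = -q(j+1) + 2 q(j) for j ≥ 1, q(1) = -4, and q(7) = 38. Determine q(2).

Let q(2) = x.
q(3) = -8 - x
q(4) = 8 + 3x
q(5) = -24 - 5x
q(6) = 40 + 11x
q(7) = -88 - 21x
So -88 - 21x = 38, giving x = -6.

-6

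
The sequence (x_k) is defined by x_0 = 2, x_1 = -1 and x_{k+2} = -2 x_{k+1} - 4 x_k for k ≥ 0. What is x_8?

-384

x_2 = -2*(-1) - 4*2 = -6
x_3 = -2*(-6) - 4*(-1) = 16
x_4 = -2*16 - 4*(-6) = -8
x_5 = -2*(-8) - 4*16 = -48
x_6 = -2*(-48) - 4*(-8) = 128
x_7 = -2*128 - 4*(-48) = -64
x_8 = -2*(-64) - 4*128 = -384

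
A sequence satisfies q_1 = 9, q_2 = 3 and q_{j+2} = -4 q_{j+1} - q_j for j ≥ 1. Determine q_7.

-4221

q_3 = -4·3 - 9 = -21
q_4 = -4·(-21) - 3 = 81
q_5 = -4·81 - (-21) = -303
q_6 = -4·(-303) - 81 = 1131
q_7 = -4·1131 - (-303) = -4221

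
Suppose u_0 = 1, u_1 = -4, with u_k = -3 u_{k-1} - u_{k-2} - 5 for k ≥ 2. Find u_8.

2206

u_2 = -3(-4) - 1 - 5 = 6
u_3 = -3(6) - (-4) - 5 = -19
u_4 = -3(-19) - 6 - 5 = 46
u_5 = -3(46) - (-19) - 5 = -124
u_6 = -3(-124) - 46 - 5 = 321
u_7 = -3(321) - (-124) - 5 = -844
u_8 = -3(-844) - 321 - 5 = 2206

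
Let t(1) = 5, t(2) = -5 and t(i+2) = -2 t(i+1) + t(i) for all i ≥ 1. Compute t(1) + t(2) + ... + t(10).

-4920

t(3) = -2*(-5) + 5 = 15
t(4) = -2*15 + (-5) = -35
t(5) = -2*(-35) + 15 = 85
t(6) = -2*85 + (-35) = -205
t(7) = -2*(-205) + 85 = 495
t(8) = -2*495 + (-205) = -1195
t(9) = -2*(-1195) + 495 = 2885
t(10) = -2*2885 + (-1195) = -6965
Sum = 5 + (-5) + 15 + (-35) + 85 + (-205) + 495 + (-1195) + 2885 + (-6965) = -4920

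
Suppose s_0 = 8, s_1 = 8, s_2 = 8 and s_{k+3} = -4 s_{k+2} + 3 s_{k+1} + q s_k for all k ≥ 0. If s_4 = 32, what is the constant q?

1

s_3 = -8 + 8q
s_4 = 56 - 24q
So 56 - 24q = 32, giving q = 1.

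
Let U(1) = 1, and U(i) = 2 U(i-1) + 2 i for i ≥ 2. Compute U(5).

U(2) = 2*1 + 4 = 6
U(3) = 2*6 + 6 = 18
U(4) = 2*18 + 8 = 44
U(5) = 2*44 + 10 = 98

98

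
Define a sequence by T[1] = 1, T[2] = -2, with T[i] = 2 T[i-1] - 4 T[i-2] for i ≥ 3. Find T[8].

T[3] = 2·(-2) - 4·1 = -8
T[4] = 2·(-8) - 4·(-2) = -8
T[5] = 2·(-8) - 4·(-8) = 16
T[6] = 2·16 - 4·(-8) = 64
T[7] = 2·64 - 4·16 = 64
T[8] = 2·64 - 4·64 = -128

-128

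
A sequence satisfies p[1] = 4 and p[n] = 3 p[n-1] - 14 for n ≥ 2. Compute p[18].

The fixed point is -14/(1 - 3) = 7, so p[n] - 7 = 3(p[n-1] - 7).
Hence p[n] = -3·3^{n-1} + 7.
p[18] = -3·3^{17} + 7 = -3·129140163 + 7 = -387420482.

-387420482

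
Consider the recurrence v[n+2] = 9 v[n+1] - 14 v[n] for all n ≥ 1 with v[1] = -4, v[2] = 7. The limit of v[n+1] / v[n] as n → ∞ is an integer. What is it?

7

The characteristic equation is r^2 - 9r + 14 = 0, which factors as (r - 7)(r - 2) = 0.
So the roots are 7 and 2. Since |7| > |2| and the coefficient of 7^n is non-zero, the ratio tends to 7.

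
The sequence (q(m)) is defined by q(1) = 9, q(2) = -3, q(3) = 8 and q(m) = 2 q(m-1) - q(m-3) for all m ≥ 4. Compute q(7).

45

q(4) = 2·8 - 9 = 7
q(5) = 2·7 - (-3) = 17
q(6) = 2·17 - 8 = 26
q(7) = 2·26 - 7 = 45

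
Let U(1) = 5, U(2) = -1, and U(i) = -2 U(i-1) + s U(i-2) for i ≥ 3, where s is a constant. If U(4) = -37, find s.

3

U(3) = 2 + 5s
U(4) = -4 - 11s
So -4 - 11s = -37, giving s = 3.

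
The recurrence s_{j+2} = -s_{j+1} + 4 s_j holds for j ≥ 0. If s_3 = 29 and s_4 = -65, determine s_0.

Rearranging, s_{j-2} = (s_j + s_{j-1}) / 4.
s_2 = (-65 + 29) / 4 = -36/4 = -9
s_1 = (29 + (-9)) / 4 = 20/4 = 5
s_0 = (-9 + 5) / 4 = -4/4 = -1

-1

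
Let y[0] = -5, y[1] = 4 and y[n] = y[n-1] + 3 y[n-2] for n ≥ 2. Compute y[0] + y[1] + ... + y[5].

-72

y[2] = 4 + 3·(-5) = -11
y[3] = (-11) + 3·4 = 1
y[4] = 1 + 3·(-11) = -32
y[5] = (-32) + 3·1 = -29
Sum = (-5) + 4 + (-11) + 1 + (-32) + (-29) = -72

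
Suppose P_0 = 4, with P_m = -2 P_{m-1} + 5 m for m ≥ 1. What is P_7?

P_1 = -2(4) + 5 = -3
P_2 = -2(-3) + 10 = 16
P_3 = -2(16) + 15 = -17
P_4 = -2(-17) + 20 = 54
P_5 = -2(54) + 25 = -83
P_6 = -2(-83) + 30 = 196
P_7 = -2(196) + 35 = -357

-357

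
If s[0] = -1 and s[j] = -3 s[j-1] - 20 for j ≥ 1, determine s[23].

-376572715313

The fixed point is -20/(1 + 3) = -5, so s[j] + 5 = -3(s[j-1] + 5).
Hence s[j] = 4·(-3)^j - 5.
s[23] = 4·(-3)^{23} - 5 = 4·-94143178827 - 5 = -376572715313.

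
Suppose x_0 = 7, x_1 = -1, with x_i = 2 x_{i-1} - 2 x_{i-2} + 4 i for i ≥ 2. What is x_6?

x_2 = 2·(-1) - 2·7 + 8 = -8
x_3 = 2·(-8) - 2·(-1) + 12 = -2
x_4 = 2·(-2) - 2·(-8) + 16 = 28
x_5 = 2·28 - 2·(-2) + 20 = 80
x_6 = 2·80 - 2·28 + 24 = 128

128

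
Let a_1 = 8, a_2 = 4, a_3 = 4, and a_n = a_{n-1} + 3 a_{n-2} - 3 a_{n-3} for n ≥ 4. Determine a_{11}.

-476

a_4 = 4 + 3·4 - 3·8 = -8
a_5 = (-8) + 3·4 - 3·4 = -8
a_6 = (-8) + 3·(-8) - 3·4 = -44
a_7 = (-44) + 3·(-8) - 3·(-8) = -44
a_8 = (-44) + 3·(-44) - 3·(-8) = -152
a_9 = (-152) + 3·(-44) - 3·(-44) = -152
a_{10} = (-152) + 3·(-152) - 3·(-44) = -476
a_{11} = (-476) + 3·(-152) - 3·(-152) = -476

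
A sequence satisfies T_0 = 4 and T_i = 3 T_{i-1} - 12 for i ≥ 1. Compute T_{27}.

The fixed point is -12/(1 - 3) = 6, so T_i - 6 = 3(T_{i-1} - 6).
Hence T_i = -2·3^i + 6.
T_{27} = -2·3^{27} + 6 = -2·7625597484987 + 6 = -15251194969968.

-15251194969968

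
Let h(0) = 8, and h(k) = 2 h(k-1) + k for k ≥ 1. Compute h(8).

h(1) = 2·8 + 1 = 17
h(2) = 2·17 + 2 = 36
h(3) = 2·36 + 3 = 75
h(4) = 2·75 + 4 = 154
h(5) = 2·154 + 5 = 313
h(6) = 2·313 + 6 = 632
h(7) = 2·632 + 7 = 1271
h(8) = 2·1271 + 8 = 2550

2550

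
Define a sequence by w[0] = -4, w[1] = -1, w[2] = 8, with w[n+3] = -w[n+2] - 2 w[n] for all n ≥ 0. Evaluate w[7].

w[3] = -8 - 2·(-4) = 0
w[4] = -0 - 2·(-1) = 2
w[5] = -2 - 2·8 = -18
w[6] = -(-18) - 2·0 = 18
w[7] = -18 - 2·2 = -22

-22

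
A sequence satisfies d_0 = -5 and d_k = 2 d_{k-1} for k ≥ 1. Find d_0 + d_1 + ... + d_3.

d_1 = 2*(-5) = -10
d_2 = 2*(-10) = -20
d_3 = 2*(-20) = -40
Sum = (-5) + (-10) + (-20) + (-40) = -75

-75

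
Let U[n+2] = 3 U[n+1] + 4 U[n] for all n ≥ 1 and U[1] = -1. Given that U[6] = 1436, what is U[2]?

8

Let U[2] = w.
U[3] = -4 + 3w
U[4] = -12 + 13w
U[5] = -52 + 51w
U[6] = -204 + 205w
So -204 + 205w = 1436, giving w = 8.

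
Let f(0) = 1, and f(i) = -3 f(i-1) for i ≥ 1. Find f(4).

f(1) = -3*1 = -3
f(2) = -3*(-3) = 9
f(3) = -3*9 = -27
f(4) = -3*(-27) = 81

81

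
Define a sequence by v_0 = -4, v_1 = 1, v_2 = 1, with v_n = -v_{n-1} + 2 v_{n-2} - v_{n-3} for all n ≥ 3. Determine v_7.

56

v_3 = -1 + 2(1) - (-4) = 5
v_4 = -5 + 2(1) - 1 = -4
v_5 = -(-4) + 2(5) - 1 = 13
v_6 = -13 + 2(-4) - 5 = -26
v_7 = -(-26) + 2(13) - (-4) = 56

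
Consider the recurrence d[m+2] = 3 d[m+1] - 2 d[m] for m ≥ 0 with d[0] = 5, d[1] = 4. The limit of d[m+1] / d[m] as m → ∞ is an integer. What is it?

The characteristic equation is r^2 - 3r + 2 = 0, which factors as (r - 2)(r - 1) = 0.
So the roots are 2 and 1. Since |2| > |1| and the coefficient of 2^m is non-zero, the ratio tends to 2.

2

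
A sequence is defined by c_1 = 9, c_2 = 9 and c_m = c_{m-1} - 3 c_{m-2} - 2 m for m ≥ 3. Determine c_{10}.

c_3 = 9 - 3(9) - 6 = -24
c_4 = (-24) - 3(9) - 8 = -59
c_5 = (-59) - 3(-24) - 10 = 3
c_6 = 3 - 3(-59) - 12 = 168
c_7 = 168 - 3(3) - 14 = 145
c_8 = 145 - 3(168) - 16 = -375
c_9 = (-375) - 3(145) - 18 = -828
c_{10} = (-828) - 3(-375) - 20 = 277

277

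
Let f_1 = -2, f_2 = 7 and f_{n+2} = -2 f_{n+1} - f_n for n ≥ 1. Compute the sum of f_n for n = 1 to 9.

-22

f_3 = -2·7 - (-2) = -12
f_4 = -2·(-12) - 7 = 17
f_5 = -2·17 - (-12) = -22
f_6 = -2·(-22) - 17 = 27
f_7 = -2·27 - (-22) = -32
f_8 = -2·(-32) - 27 = 37
f_9 = -2·37 - (-32) = -42
Sum = (-2) + 7 + (-12) + 17 + (-22) + 27 + (-32) + 37 + (-42) = -22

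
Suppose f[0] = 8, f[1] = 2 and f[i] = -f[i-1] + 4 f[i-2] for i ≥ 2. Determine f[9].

f[2] = -2 + 4(8) = 30
f[3] = -30 + 4(2) = -22
f[4] = -(-22) + 4(30) = 142
f[5] = -142 + 4(-22) = -230
f[6] = -(-230) + 4(142) = 798
f[7] = -798 + 4(-230) = -1718
f[8] = -(-1718) + 4(798) = 4910
f[9] = -4910 + 4(-1718) = -11782

-11782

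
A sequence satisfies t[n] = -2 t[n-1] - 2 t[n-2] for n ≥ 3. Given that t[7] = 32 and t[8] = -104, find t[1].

Rearranging, t[n-2] = (t[n] + 2 t[n-1]) / -2.
t[6] = (-104 + 2(32)) / -2 = -40/-2 = 20
t[5] = (32 + 2(20)) / -2 = 72/-2 = -36
t[4] = (20 + 2(-36)) / -2 = -52/-2 = 26
t[3] = (-36 + 2(26)) / -2 = 16/-2 = -8
t[2] = (26 + 2(-8)) / -2 = 10/-2 = -5
t[1] = (-8 + 2(-5)) / -2 = -18/-2 = 9

9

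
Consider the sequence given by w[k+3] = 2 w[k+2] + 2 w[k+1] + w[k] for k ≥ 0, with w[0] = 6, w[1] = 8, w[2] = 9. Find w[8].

6841

w[3] = 2(9) + 2(8) + 6 = 40
w[4] = 2(40) + 2(9) + 8 = 106
w[5] = 2(106) + 2(40) + 9 = 301
w[6] = 2(301) + 2(106) + 40 = 854
w[7] = 2(854) + 2(301) + 106 = 2416
w[8] = 2(2416) + 2(854) + 301 = 6841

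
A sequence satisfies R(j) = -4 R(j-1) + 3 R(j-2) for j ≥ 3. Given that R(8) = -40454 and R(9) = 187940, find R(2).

Rearranging, R(j-2) = (R(j) + 4 R(j-1)) / 3.
R(7) = (187940 + 4*(-40454)) / 3 = 26124/3 = 8708
R(6) = (-40454 + 4*8708) / 3 = -5622/3 = -1874
R(5) = (8708 + 4*(-1874)) / 3 = 1212/3 = 404
R(4) = (-1874 + 4*404) / 3 = -258/3 = -86
R(3) = (404 + 4*(-86)) / 3 = 60/3 = 20
R(2) = (-86 + 4*20) / 3 = -6/3 = -2

-2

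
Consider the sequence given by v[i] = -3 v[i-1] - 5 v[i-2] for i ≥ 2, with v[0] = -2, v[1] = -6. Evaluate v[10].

17878

v[2] = -3*(-6) - 5*(-2) = 28
v[3] = -3*28 - 5*(-6) = -54
v[4] = -3*(-54) - 5*28 = 22
v[5] = -3*22 - 5*(-54) = 204
v[6] = -3*204 - 5*22 = -722
v[7] = -3*(-722) - 5*204 = 1146
v[8] = -3*1146 - 5*(-722) = 172
v[9] = -3*172 - 5*1146 = -6246
v[10] = -3*(-6246) - 5*172 = 17878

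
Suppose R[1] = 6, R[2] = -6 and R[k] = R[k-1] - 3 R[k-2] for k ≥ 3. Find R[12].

R[3] = (-6) - 3·6 = -24
R[4] = (-24) - 3·(-6) = -6
R[5] = (-6) - 3·(-24) = 66
R[6] = 66 - 3·(-6) = 84
R[7] = 84 - 3·66 = -114
R[8] = (-114) - 3·84 = -366
R[9] = (-366) - 3·(-114) = -24
R[10] = (-24) - 3·(-366) = 1074
R[11] = 1074 - 3·(-24) = 1146
R[12] = 1146 - 3·1074 = -2076

-2076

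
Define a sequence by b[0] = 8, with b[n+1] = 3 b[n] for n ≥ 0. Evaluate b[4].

648

b[1] = 3(8) = 24
b[2] = 3(24) = 72
b[3] = 3(72) = 216
b[4] = 3(216) = 648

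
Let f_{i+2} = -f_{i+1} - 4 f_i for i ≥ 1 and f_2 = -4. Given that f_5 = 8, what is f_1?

Let f_1 = w.
f_3 = 4 - 4w
f_4 = 12 + 4w
f_5 = -28 + 12w
So -28 + 12w = 8, giving w = 3.

3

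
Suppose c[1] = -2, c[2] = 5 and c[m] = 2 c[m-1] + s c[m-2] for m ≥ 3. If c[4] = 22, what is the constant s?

c[3] = 10 - 2s
c[4] = 20 + s
So 20 + s = 22, giving s = 2.

2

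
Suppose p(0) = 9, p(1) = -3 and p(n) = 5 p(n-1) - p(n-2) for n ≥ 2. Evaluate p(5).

p(2) = 5(-3) - 9 = -24
p(3) = 5(-24) - (-3) = -117
p(4) = 5(-117) - (-24) = -561
p(5) = 5(-561) - (-117) = -2688

-2688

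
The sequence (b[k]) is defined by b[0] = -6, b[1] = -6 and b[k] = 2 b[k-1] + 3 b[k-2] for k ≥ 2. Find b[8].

b[2] = 2·(-6) + 3·(-6) = -30
b[3] = 2·(-30) + 3·(-6) = -78
b[4] = 2·(-78) + 3·(-30) = -246
b[5] = 2·(-246) + 3·(-78) = -726
b[6] = 2·(-726) + 3·(-246) = -2190
b[7] = 2·(-2190) + 3·(-726) = -6558
b[8] = 2·(-6558) + 3·(-2190) = -19686

-19686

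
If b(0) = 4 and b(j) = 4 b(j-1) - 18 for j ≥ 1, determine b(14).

-536870906

The fixed point is -18/(1 - 4) = 6, so b(j) - 6 = 4(b(j-1) - 6).
Hence b(j) = -2·4^j + 6.
b(14) = -2·4^{14} + 6 = -2·268435456 + 6 = -536870906.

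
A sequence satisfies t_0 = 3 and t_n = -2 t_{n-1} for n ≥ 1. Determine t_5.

t_1 = -2·3 = -6
t_2 = -2·(-6) = 12
t_3 = -2·12 = -24
t_4 = -2·(-24) = 48
t_5 = -2·48 = -96

-96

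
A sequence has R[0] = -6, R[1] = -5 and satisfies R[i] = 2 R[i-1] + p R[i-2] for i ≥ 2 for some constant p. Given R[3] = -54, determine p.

2

R[2] = -10 - 6p
R[3] = -20 - 17p
So -20 - 17p = -54, giving p = 2.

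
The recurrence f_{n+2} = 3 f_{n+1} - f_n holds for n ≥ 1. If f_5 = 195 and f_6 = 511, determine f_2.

7

Rearranging, f_{n-2} = -(f_n - 3 f_{n-1}).
f_4 = -(511 - 3*195) = 74
f_3 = -(195 - 3*74) = 27
f_2 = -(74 - 3*27) = 7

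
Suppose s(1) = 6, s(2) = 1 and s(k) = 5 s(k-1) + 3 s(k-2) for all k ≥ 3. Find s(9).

s(3) = 5·1 + 3·6 = 23
s(4) = 5·23 + 3·1 = 118
s(5) = 5·118 + 3·23 = 659
s(6) = 5·659 + 3·118 = 3649
s(7) = 5·3649 + 3·659 = 20222
s(8) = 5·20222 + 3·3649 = 112057
s(9) = 5·112057 + 3·20222 = 620951

620951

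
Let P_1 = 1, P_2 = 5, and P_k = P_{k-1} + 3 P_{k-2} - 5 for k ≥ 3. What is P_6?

51

P_3 = 5 + 3·1 - 5 = 3
P_4 = 3 + 3·5 - 5 = 13
P_5 = 13 + 3·3 - 5 = 17
P_6 = 17 + 3·13 - 5 = 51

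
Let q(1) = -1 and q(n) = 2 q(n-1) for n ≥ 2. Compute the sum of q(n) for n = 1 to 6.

-63

q(2) = 2·(-1) = -2
q(3) = 2·(-2) = -4
q(4) = 2·(-4) = -8
q(5) = 2·(-8) = -16
q(6) = 2·(-16) = -32
Sum = (-1) + (-2) + (-4) + (-8) + (-16) + (-32) = -63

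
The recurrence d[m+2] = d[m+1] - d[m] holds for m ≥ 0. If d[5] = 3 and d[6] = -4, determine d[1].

-7

Rearranging, d[m-2] = -(d[m] - d[m-1]).
d[4] = -(-4 - 3) = 7
d[3] = -(3 - 7) = 4
d[2] = -(7 - 4) = -3
d[1] = -(4 - (-3)) = -7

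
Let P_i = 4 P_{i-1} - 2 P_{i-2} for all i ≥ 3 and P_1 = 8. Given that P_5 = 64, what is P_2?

6

Let P_2 = y.
P_3 = -16 + 4y
P_4 = -64 + 14y
P_5 = -224 + 48y
So -224 + 48y = 64, giving y = 6.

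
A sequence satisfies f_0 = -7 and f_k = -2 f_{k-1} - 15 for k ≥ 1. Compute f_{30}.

The fixed point is -15/(1 + 2) = -5, so f_k + 5 = -2(f_{k-1} + 5).
Hence f_k = -2·(-2)^k - 5.
f_{30} = -2·(-2)^{30} - 5 = -2·1073741824 - 5 = -2147483653.

-2147483653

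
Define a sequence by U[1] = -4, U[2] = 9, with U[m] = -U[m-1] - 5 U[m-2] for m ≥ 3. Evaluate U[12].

U[3] = -9 - 5*(-4) = 11
U[4] = -11 - 5*9 = -56
U[5] = -(-56) - 5*11 = 1
U[6] = -1 - 5*(-56) = 279
U[7] = -279 - 5*1 = -284
U[8] = -(-284) - 5*279 = -1111
U[9] = -(-1111) - 5*(-284) = 2531
U[10] = -2531 - 5*(-1111) = 3024
U[11] = -3024 - 5*2531 = -15679
U[12] = -(-15679) - 5*3024 = 559

559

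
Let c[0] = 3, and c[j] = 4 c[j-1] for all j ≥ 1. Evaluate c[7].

c[1] = 4(3) = 12
c[2] = 4(12) = 48
c[3] = 4(48) = 192
c[4] = 4(192) = 768
c[5] = 4(768) = 3072
c[6] = 4(3072) = 12288
c[7] = 4(12288) = 49152

49152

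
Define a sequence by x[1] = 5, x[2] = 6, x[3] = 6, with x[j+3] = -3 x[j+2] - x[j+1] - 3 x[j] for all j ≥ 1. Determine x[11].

x[4] = -3(6) - 6 - 3(5) = -39
x[5] = -3(-39) - 6 - 3(6) = 93
x[6] = -3(93) - (-39) - 3(6) = -258
x[7] = -3(-258) - 93 - 3(-39) = 798
x[8] = -3(798) - (-258) - 3(93) = -2415
x[9] = -3(-2415) - 798 - 3(-258) = 7221
x[10] = -3(7221) - (-2415) - 3(798) = -21642
x[11] = -3(-21642) - 7221 - 3(-2415) = 64950

64950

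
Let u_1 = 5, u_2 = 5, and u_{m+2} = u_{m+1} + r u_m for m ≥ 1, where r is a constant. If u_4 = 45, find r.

4

u_3 = 5 + 5r
u_4 = 5 + 10r
So 5 + 10r = 45, giving r = 4.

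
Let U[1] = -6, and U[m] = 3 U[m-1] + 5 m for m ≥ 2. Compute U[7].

U[2] = 3·(-6) + 10 = -8
U[3] = 3·(-8) + 15 = -9
U[4] = 3·(-9) + 20 = -7
U[5] = 3·(-7) + 25 = 4
U[6] = 3·4 + 30 = 42
U[7] = 3·42 + 35 = 161

161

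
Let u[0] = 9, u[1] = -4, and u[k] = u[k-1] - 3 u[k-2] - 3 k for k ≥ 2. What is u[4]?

u[2] = (-4) - 3(9) - 6 = -37
u[3] = (-37) - 3(-4) - 9 = -34
u[4] = (-34) - 3(-37) - 12 = 65

65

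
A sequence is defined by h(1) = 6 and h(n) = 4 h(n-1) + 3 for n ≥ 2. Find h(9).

458751

h(2) = 4(6) + 3 = 27
h(3) = 4(27) + 3 = 111
h(4) = 4(111) + 3 = 447
h(5) = 4(447) + 3 = 1791
h(6) = 4(1791) + 3 = 7167
h(7) = 4(7167) + 3 = 28671
h(8) = 4(28671) + 3 = 114687
h(9) = 4(114687) + 3 = 458751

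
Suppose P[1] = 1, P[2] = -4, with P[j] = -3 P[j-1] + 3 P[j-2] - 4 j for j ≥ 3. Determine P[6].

-435

P[3] = -3·(-4) + 3·1 - 12 = 3
P[4] = -3·3 + 3·(-4) - 16 = -37
P[5] = -3·(-37) + 3·3 - 20 = 100
P[6] = -3·100 + 3·(-37) - 24 = -435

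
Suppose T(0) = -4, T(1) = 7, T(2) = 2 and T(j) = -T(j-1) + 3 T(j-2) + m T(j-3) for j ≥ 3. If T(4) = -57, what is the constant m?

T(3) = 19 - 4m
T(4) = -13 + 11m
So -13 + 11m = -57, giving m = -4.

-4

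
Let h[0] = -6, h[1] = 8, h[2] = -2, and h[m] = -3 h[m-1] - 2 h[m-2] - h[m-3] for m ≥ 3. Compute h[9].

h[3] = -3(-2) - 2(8) - (-6) = -4
h[4] = -3(-4) - 2(-2) - 8 = 8
h[5] = -3(8) - 2(-4) - (-2) = -14
h[6] = -3(-14) - 2(8) - (-4) = 30
h[7] = -3(30) - 2(-14) - 8 = -70
h[8] = -3(-70) - 2(30) - (-14) = 164
h[9] = -3(164) - 2(-70) - 30 = -382

-382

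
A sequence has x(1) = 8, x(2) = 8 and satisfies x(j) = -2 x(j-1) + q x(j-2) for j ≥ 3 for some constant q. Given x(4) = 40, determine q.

x(3) = -16 + 8q
x(4) = 32 - 8q
So 32 - 8q = 40, giving q = -1.

-1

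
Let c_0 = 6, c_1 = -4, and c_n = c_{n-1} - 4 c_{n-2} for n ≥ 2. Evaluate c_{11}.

-11276

c_2 = (-4) - 4·6 = -28
c_3 = (-28) - 4·(-4) = -12
c_4 = (-12) - 4·(-28) = 100
c_5 = 100 - 4·(-12) = 148
c_6 = 148 - 4·100 = -252
c_7 = (-252) - 4·148 = -844
c_8 = (-844) - 4·(-252) = 164
c_9 = 164 - 4·(-844) = 3540
c_{10} = 3540 - 4·164 = 2884
c_{11} = 2884 - 4·3540 = -11276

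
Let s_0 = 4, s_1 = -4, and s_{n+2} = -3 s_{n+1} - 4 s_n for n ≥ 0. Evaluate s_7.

-356

s_2 = -3*(-4) - 4*4 = -4
s_3 = -3*(-4) - 4*(-4) = 28
s_4 = -3*28 - 4*(-4) = -68
s_5 = -3*(-68) - 4*28 = 92
s_6 = -3*92 - 4*(-68) = -4
s_7 = -3*(-4) - 4*92 = -356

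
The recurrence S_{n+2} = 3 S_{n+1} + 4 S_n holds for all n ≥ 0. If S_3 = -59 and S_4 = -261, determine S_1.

1

Rearranging, S_{n-2} = (S_n - 3 S_{n-1}) / 4.
S_2 = (-261 - 3*(-59)) / 4 = -84/4 = -21
S_1 = (-59 - 3*(-21)) / 4 = 4/4 = 1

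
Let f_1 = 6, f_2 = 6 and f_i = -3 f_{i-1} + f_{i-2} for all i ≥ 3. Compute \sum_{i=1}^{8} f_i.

f_3 = -3(6) + 6 = -12
f_4 = -3(-12) + 6 = 42
f_5 = -3(42) + (-12) = -138
f_6 = -3(-138) + 42 = 456
f_7 = -3(456) + (-138) = -1506
f_8 = -3(-1506) + 456 = 4974
Sum = 6 + 6 + (-12) + 42 + (-138) + 456 + (-1506) + 4974 = 3828

3828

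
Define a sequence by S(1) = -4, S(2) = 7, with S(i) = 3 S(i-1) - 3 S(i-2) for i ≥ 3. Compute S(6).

S(3) = 3*7 - 3*(-4) = 33
S(4) = 3*33 - 3*7 = 78
S(5) = 3*78 - 3*33 = 135
S(6) = 3*135 - 3*78 = 171

171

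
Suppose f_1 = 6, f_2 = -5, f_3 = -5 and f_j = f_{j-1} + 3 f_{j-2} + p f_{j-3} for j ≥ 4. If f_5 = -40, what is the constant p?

f_4 = -20 + 6p
f_5 = -35 + p
So -35 + p = -40, giving p = -5.

-5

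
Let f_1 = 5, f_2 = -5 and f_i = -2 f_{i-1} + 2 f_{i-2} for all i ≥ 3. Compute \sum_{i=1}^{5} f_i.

110

f_3 = -2*(-5) + 2*5 = 20
f_4 = -2*20 + 2*(-5) = -50
f_5 = -2*(-50) + 2*20 = 140
Sum = 5 + (-5) + 20 + (-50) + 140 = 110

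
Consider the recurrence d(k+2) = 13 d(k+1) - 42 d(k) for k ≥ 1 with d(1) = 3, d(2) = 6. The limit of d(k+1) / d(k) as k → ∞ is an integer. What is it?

7

The characteristic equation is r^2 - 13r + 42 = 0, which factors as (r - 7)(r - 6) = 0.
So the roots are 7 and 6. Since |7| > |6| and the coefficient of 7^k is non-zero, the ratio tends to 7.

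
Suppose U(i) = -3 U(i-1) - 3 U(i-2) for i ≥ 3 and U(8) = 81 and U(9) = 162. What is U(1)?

Rearranging, U(i-2) = (U(i) + 3 U(i-1)) / -3.
U(7) = (162 + 3·81) / -3 = 405/-3 = -135
U(6) = (81 + 3·(-135)) / -3 = -324/-3 = 108
U(5) = (-135 + 3·108) / -3 = 189/-3 = -63
U(4) = (108 + 3·(-63)) / -3 = -81/-3 = 27
U(3) = (-63 + 3·27) / -3 = 18/-3 = -6
U(2) = (27 + 3·(-6)) / -3 = 9/-3 = -3
U(1) = (-6 + 3·(-3)) / -3 = -15/-3 = 5

5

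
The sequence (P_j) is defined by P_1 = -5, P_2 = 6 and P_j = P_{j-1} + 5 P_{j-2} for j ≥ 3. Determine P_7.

-449

P_3 = 6 + 5(-5) = -19
P_4 = (-19) + 5(6) = 11
P_5 = 11 + 5(-19) = -84
P_6 = (-84) + 5(11) = -29
P_7 = (-29) + 5(-84) = -449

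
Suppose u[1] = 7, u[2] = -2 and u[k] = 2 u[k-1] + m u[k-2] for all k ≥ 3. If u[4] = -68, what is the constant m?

-5

u[3] = -4 + 7m
u[4] = -8 + 12m
So -8 + 12m = -68, giving m = -5.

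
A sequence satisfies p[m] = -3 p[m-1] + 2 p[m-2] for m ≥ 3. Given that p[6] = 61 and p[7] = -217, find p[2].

Rearranging, p[m-2] = (p[m] + 3 p[m-1]) / 2.
p[5] = (-217 + 3·61) / 2 = -34/2 = -17
p[4] = (61 + 3·(-17)) / 2 = 10/2 = 5
p[3] = (-17 + 3·5) / 2 = -2/2 = -1
p[2] = (5 + 3·(-1)) / 2 = 2/2 = 1

1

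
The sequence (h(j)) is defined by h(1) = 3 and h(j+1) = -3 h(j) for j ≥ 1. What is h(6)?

-729

h(2) = -3·3 = -9
h(3) = -3·(-9) = 27
h(4) = -3·27 = -81
h(5) = -3·(-81) = 243
h(6) = -3·243 = -729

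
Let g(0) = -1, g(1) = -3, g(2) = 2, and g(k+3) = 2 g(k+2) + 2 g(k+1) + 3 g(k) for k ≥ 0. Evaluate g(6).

-113

g(3) = 2*2 + 2*(-3) + 3*(-1) = -5
g(4) = 2*(-5) + 2*2 + 3*(-3) = -15
g(5) = 2*(-15) + 2*(-5) + 3*2 = -34
g(6) = 2*(-34) + 2*(-15) + 3*(-5) = -113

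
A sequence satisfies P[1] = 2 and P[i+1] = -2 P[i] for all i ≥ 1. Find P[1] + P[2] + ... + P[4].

-10

P[2] = -2(2) = -4
P[3] = -2(-4) = 8
P[4] = -2(8) = -16
Sum = 2 + (-4) + 8 + (-16) = -10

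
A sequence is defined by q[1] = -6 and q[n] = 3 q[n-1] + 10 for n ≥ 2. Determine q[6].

q[2] = 3*(-6) + 10 = -8
q[3] = 3*(-8) + 10 = -14
q[4] = 3*(-14) + 10 = -32
q[5] = 3*(-32) + 10 = -86
q[6] = 3*(-86) + 10 = -248

-248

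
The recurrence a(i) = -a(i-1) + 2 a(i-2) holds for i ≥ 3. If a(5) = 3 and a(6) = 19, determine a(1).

Rearranging, a(i-2) = (a(i) + a(i-1)) / 2.
a(4) = (19 + 3) / 2 = 22/2 = 11
a(3) = (3 + 11) / 2 = 14/2 = 7
a(2) = (11 + 7) / 2 = 18/2 = 9
a(1) = (7 + 9) / 2 = 16/2 = 8

8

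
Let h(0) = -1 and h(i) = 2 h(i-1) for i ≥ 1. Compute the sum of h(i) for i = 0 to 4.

-31

h(1) = 2(-1) = -2
h(2) = 2(-2) = -4
h(3) = 2(-4) = -8
h(4) = 2(-8) = -16
Sum = (-1) + (-2) + (-4) + (-8) + (-16) = -31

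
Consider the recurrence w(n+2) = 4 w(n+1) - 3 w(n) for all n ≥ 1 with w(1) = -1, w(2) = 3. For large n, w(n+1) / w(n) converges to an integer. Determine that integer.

The characteristic equation is r^2 - 4r + 3 = 0, which factors as (r - 3)(r - 1) = 0.
So the roots are 3 and 1. Since |3| > |1| and the coefficient of 3^n is non-zero, the ratio tends to 3.

3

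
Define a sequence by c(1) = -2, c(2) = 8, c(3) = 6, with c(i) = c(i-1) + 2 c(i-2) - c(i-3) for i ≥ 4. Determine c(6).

c(4) = 6 + 2*8 - (-2) = 24
c(5) = 24 + 2*6 - 8 = 28
c(6) = 28 + 2*24 - 6 = 70

70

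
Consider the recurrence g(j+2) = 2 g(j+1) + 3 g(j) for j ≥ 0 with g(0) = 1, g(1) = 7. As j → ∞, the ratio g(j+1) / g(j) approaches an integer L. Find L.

3

The characteristic equation is r^2 - 2r - 3 = 0, which factors as (r - 3)(r + 1) = 0.
So the roots are 3 and -1. Since |3| > |-1| and the coefficient of 3^j is non-zero, the ratio tends to 3.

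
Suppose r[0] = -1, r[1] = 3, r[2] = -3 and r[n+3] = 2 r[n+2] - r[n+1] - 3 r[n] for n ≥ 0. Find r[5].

-21

r[3] = 2·(-3) - 3 - 3·(-1) = -6
r[4] = 2·(-6) - (-3) - 3·3 = -18
r[5] = 2·(-18) - (-6) - 3·(-3) = -21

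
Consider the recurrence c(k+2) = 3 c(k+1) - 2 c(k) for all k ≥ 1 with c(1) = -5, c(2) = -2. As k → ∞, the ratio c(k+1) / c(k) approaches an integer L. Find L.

The characteristic equation is r^2 - 3r + 2 = 0, which factors as (r - 2)(r - 1) = 0.
So the roots are 2 and 1. Since |2| > |1| and the coefficient of 2^k is non-zero, the ratio tends to 2.

2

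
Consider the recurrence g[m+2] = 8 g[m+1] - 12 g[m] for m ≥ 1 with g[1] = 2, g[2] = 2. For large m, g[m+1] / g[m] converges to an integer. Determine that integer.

The characteristic equation is r^2 - 8r + 12 = 0, which factors as (r - 6)(r - 2) = 0.
So the roots are 6 and 2. Since |6| > |2| and the coefficient of 6^m is non-zero, the ratio tends to 6.

6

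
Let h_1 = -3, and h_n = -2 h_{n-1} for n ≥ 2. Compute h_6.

h_2 = -2*(-3) = 6
h_3 = -2*6 = -12
h_4 = -2*(-12) = 24
h_5 = -2*24 = -48
h_6 = -2*(-48) = 96

96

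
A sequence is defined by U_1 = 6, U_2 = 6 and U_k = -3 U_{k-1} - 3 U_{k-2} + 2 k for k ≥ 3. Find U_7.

U_3 = -3(6) - 3(6) + 6 = -30
U_4 = -3(-30) - 3(6) + 8 = 80
U_5 = -3(80) - 3(-30) + 10 = -140
U_6 = -3(-140) - 3(80) + 12 = 192
U_7 = -3(192) - 3(-140) + 14 = -142

-142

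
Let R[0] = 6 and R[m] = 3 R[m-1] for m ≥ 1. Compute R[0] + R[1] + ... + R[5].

R[1] = 3(6) = 18
R[2] = 3(18) = 54
R[3] = 3(54) = 162
R[4] = 3(162) = 486
R[5] = 3(486) = 1458
Sum = 6 + 18 + 54 + 162 + 486 + 1458 = 2184

2184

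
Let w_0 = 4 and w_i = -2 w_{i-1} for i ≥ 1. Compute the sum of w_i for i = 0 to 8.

w_1 = -2*4 = -8
w_2 = -2*(-8) = 16
w_3 = -2*16 = -32
w_4 = -2*(-32) = 64
w_5 = -2*64 = -128
w_6 = -2*(-128) = 256
w_7 = -2*256 = -512
w_8 = -2*(-512) = 1024
Sum = 4 + (-8) + 16 + (-32) + 64 + (-128) + 256 + (-512) + 1024 = 684

684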